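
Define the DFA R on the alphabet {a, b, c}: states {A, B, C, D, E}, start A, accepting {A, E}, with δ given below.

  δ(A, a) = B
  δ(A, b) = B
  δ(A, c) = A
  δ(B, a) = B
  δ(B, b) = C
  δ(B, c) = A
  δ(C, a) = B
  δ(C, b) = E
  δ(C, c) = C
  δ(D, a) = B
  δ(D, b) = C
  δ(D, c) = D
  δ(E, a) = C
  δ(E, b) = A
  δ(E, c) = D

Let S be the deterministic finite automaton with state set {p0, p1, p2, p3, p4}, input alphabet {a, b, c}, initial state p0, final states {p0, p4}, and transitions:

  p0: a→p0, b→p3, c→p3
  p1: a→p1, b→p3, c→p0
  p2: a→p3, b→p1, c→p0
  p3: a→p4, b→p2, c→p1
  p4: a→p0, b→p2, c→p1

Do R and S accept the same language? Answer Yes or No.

No

The string c is accepted by R but rejected by S.
So L(R) ≠ L(S).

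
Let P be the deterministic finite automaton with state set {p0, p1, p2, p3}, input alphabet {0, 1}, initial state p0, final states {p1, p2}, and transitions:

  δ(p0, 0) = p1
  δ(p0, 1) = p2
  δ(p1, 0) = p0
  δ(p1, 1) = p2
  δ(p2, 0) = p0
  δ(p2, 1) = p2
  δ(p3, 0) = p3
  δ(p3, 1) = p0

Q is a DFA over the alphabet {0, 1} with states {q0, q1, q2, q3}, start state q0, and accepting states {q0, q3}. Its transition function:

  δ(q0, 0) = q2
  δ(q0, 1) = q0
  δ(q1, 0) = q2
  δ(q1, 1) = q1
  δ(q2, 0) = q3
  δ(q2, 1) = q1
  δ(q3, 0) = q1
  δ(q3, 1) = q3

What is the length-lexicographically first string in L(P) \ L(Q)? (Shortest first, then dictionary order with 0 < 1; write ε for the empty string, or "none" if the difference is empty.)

0

The string 0 is accepted by P but not by Q.
No shorter string lies in the difference, and 0 is the lexicographically first length-1 string in L(P) \ L(Q).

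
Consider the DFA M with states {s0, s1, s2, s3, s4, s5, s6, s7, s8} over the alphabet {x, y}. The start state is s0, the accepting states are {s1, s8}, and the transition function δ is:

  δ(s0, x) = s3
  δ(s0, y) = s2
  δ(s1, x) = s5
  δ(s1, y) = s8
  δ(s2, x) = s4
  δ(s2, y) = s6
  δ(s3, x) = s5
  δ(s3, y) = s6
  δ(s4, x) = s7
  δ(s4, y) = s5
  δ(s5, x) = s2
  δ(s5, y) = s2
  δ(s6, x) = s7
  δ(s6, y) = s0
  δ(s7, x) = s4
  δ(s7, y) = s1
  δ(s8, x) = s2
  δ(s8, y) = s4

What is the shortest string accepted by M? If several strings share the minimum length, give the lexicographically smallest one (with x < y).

xyxy

A breadth-first search from s0 reaches an accepting state first via the path s0 → s3 → s6 → s7 → s1 on input xyxy.
No string of length < 4 is accepted (BFS exhausts all shorter strings without reaching an accepting state), and xyxy is the lexicographically least accepting string of length 4.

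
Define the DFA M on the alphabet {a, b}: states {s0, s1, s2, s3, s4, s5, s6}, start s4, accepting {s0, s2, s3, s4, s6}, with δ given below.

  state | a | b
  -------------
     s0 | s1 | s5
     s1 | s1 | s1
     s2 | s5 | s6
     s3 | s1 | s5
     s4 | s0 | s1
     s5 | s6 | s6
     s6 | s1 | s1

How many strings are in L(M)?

The useful subgraph on states {s0, s4, s5, s6} is acyclic, so L(M) is finite; the longest accepting path visits 4 useful states, giving maximum string length 3.
Counting accepting paths from s4 by length: 1 of length 0, 1 of length 1, 2 of length 3. Total 4.

4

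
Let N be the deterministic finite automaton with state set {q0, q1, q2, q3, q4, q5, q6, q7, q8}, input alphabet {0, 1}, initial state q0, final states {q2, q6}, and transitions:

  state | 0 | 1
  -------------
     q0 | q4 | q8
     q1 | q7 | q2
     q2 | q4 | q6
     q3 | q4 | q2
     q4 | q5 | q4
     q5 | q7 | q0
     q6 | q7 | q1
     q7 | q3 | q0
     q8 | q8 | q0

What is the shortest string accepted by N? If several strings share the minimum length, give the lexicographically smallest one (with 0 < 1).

A breadth-first search from q0 reaches an accepting state first via the path q0 → q4 → q5 → q7 → q3 → q2 on input 00001.
No string of length < 5 is accepted (BFS exhausts all shorter strings without reaching an accepting state), and 00001 is the lexicographically least accepting string of length 5.

00001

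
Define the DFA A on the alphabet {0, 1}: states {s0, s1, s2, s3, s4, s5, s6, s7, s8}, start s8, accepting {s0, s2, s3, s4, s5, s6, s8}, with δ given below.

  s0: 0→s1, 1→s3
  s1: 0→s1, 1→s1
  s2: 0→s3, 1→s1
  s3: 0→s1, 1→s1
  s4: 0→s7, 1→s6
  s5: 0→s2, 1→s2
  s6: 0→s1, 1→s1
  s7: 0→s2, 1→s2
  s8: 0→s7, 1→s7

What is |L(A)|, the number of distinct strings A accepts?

The useful subgraph on states {s2, s3, s7, s8} is acyclic, so L(A) is finite; the longest accepting path visits 4 useful states, giving maximum string length 3.
Counting accepting paths from s8 by length: 1 of length 0, 4 of length 2, 4 of length 3. Total 9.

9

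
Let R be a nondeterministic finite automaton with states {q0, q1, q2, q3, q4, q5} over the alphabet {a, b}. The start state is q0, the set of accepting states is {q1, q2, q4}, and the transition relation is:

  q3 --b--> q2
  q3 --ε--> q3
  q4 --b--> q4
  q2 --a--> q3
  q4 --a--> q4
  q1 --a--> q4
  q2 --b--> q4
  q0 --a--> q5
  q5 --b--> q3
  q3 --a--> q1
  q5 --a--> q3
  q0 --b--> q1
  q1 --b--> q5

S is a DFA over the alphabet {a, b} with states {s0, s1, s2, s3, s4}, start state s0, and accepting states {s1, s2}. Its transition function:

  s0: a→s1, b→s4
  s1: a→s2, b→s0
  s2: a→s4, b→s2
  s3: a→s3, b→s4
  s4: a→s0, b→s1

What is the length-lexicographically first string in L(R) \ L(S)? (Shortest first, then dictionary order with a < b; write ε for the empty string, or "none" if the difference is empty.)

b

The string b is accepted by R but not by S.
No shorter string lies in the difference, and b is the lexicographically first length-1 string in L(R) \ L(S).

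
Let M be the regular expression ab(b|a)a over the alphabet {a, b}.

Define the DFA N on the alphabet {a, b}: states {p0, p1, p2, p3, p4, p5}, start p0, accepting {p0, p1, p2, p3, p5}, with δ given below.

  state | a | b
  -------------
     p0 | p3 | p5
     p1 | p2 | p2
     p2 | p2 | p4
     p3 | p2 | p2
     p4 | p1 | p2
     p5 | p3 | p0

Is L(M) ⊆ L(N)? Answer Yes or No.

Yes

Converting the expression M to a DFA (subset construction, then merging equivalent states) gives the minimal DFA with states {m0, m1, m2, m3, m4, m5}, start state m0, accepting states {m5} and transitions m0: a→m1, b→m2; m1: a→m2, b→m3; m2: a→m2, b→m2; m3: a→m4, b→m4; m4: a→m5, b→m2; m5: a→m2, b→m2.
Exploring the product automaton M × N from the start pair (m0, p0), following both machines on each input symbol, reaches 13 state pairs: (m0, p0), (m1, p3), (m2, p5), (m2, p2), (m3, p2), (m2, p3), (m2, p0), (m2, p4), (m4, p2), (m4, p4), (m2, p1), (m5, p2), (m5, p1).
M accepts in {m5} and N accepts in {p0, p1, p2, p3, p5}. The reachable pairs whose M-component is accepting are (m5, p2), (m5, p1); in each of them the N-component is accepting too, so the product for L(M) \ L(N) (M-component accepting, N-component rejecting) has no reachable accepting pair and the difference is empty.
Hence every string in L(M) is also in L(N).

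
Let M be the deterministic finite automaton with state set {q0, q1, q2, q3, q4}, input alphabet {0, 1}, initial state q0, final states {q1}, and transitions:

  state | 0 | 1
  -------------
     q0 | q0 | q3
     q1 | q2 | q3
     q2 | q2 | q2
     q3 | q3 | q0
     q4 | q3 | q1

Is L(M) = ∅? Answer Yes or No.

The states reachable from the start state are {q0, q3}.
None of the accepting states {q1} is reachable, so no string is accepted and L(M) = ∅.

Yes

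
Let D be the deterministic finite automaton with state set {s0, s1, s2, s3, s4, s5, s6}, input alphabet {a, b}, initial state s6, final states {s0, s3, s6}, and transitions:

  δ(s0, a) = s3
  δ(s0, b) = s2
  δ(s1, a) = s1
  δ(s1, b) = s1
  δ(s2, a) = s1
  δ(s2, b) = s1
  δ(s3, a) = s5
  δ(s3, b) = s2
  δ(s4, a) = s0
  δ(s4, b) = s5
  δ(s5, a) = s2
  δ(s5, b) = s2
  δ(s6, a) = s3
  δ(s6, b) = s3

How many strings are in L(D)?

3

The useful subgraph on states {s3, s6} is acyclic, so L(D) is finite; the longest accepting path visits 2 useful states, giving maximum string length 1.
Counting accepting paths from s6 by length: 1 of length 0, 2 of length 1. Total 3.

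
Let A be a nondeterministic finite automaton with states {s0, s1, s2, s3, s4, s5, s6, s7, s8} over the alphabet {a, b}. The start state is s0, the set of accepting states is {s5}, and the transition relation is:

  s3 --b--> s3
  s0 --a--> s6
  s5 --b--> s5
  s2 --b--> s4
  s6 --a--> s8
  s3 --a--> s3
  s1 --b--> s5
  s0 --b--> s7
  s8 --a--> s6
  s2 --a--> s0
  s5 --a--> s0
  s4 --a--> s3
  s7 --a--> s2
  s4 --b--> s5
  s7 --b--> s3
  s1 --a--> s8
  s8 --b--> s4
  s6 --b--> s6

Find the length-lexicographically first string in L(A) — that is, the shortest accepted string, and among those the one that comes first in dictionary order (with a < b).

A breadth-first search from s0 reaches an accepting state first via the path s0 → s6 → s8 → s4 → s5 on input aabb.
No string of length < 4 is accepted (BFS exhausts all shorter strings without reaching an accepting state), and aabb is the lexicographically least accepting string of length 4.

aabb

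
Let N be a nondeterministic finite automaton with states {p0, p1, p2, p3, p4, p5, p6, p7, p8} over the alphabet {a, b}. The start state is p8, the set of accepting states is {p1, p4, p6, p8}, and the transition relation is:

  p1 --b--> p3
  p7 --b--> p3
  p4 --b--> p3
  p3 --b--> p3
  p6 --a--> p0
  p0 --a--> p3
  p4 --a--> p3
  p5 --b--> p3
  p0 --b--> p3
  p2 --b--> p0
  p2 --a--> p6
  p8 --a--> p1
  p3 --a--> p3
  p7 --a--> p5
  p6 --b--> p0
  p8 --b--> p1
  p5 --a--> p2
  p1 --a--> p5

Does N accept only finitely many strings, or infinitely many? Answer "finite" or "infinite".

finite

The useful states (reachable from p8 and able to reach an accepting state) are {p1, p2, p5, p6, p8}.
Restricted to these states the transition graph has no cycle, so every accepting path has bounded length and L is finite.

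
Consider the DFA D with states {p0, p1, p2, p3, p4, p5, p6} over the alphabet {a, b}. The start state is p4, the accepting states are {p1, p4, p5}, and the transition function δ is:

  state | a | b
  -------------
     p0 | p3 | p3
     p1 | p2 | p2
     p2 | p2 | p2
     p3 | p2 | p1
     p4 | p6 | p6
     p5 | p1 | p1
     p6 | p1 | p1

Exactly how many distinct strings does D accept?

The useful subgraph on states {p1, p4, p6} is acyclic, so L(D) is finite; the longest accepting path visits 3 useful states, giving maximum string length 2.
Counting accepting paths from p4 by length: 1 of length 0, 4 of length 2. Total 5.

5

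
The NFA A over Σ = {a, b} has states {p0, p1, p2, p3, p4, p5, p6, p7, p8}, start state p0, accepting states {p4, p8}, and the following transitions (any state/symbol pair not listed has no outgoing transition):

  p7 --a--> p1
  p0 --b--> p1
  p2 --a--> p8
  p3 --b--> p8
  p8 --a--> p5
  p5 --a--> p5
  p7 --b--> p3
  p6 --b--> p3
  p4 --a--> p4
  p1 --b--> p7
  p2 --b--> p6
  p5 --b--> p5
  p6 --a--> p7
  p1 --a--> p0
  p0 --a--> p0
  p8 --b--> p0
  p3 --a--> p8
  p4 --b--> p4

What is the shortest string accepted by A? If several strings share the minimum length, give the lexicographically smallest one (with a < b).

bbba

A breadth-first search from p0 reaches an accepting state first via the path p0 → p1 → p7 → p3 → p8 on input bbba.
No string of length < 4 is accepted (BFS exhausts all shorter strings without reaching an accepting state), and bbba is the lexicographically least accepting string of length 4.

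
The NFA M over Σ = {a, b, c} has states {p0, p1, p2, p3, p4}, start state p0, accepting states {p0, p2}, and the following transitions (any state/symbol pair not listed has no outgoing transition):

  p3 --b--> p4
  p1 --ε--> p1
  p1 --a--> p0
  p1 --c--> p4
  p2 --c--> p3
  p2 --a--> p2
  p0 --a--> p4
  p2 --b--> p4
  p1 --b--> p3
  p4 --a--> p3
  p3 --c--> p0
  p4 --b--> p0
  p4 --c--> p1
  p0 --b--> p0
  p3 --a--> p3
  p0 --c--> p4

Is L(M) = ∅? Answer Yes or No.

The empty string ε is accepted: the run p0 ends in the accepting state p0.
Since at least one string is accepted, L(M) is not empty.

No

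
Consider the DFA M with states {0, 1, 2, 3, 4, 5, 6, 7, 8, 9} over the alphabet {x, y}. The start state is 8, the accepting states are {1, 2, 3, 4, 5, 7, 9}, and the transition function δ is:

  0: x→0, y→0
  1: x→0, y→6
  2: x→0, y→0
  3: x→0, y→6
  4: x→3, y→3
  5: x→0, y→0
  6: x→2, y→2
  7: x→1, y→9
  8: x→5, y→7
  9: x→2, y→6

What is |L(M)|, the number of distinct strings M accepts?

9

The useful subgraph on states {1, 2, 5, 6, 7, 8, 9} is acyclic, so L(M) is finite; the longest accepting path visits 5 useful states, giving maximum string length 4.
Counting accepting paths from 8 by length: 2 of length 1, 2 of length 2, 1 of length 3, 4 of length 4. Total 9.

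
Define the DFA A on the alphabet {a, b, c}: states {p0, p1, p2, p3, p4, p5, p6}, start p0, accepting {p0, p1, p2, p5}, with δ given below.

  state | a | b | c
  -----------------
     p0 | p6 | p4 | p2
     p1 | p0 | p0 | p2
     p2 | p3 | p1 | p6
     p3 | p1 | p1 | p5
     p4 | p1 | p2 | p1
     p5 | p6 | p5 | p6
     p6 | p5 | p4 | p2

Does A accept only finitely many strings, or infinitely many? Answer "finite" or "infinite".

infinite

State p0 is reachable from the start and can reach an accepting state, and it lies on the cycle p0 → p2 → p1 → p0.
Traversing that cycle any number of times yields accepted strings of unbounded length, so the language is infinite.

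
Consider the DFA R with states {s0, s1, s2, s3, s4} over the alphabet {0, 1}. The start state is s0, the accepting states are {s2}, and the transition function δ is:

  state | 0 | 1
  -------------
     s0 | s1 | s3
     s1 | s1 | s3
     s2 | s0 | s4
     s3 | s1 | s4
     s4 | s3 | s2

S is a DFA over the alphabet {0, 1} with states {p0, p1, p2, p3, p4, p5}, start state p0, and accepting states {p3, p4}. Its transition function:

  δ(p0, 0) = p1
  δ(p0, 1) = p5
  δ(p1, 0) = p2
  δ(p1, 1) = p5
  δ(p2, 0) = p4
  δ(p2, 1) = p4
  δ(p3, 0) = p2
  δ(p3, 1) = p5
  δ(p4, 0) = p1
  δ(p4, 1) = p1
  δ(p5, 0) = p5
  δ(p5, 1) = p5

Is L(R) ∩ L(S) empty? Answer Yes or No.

Yes

Exploring the product automaton R × S from the start pair (s0, p0), following both machines on each input symbol, reaches 16 state pairs: (s0, p0), (s1, p1), (s3, p5), (s1, p2), (s1, p5), (s4, p5), (s1, p4), (s3, p4), (s2, p5), (s3, p1), (s4, p1), (s0, p5), (s3, p2), (s4, p4), (s2, p1), (s0, p2).
R accepts in {s2} and S accepts in {p3, p4}; no reachable pair has both components accepting, so no string drives both machines to acceptance simultaneously and L(R) ∩ L(S) = ∅.
So no string is accepted by both, and the intersection is empty.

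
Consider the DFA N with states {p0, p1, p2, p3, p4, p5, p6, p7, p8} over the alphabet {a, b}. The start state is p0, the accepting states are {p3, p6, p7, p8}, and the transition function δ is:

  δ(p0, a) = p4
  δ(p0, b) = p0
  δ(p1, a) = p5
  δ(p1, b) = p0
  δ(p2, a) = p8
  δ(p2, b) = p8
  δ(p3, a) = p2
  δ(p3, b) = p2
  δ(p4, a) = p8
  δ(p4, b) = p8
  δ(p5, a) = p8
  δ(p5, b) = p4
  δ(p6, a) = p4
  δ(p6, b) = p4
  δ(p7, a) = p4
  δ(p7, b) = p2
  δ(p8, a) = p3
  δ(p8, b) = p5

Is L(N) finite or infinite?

State p0 is reachable from the start and can reach an accepting state, and it lies on the cycle p0 → p0.
Traversing that cycle any number of times yields accepted strings of unbounded length, so the language is infinite.

infinite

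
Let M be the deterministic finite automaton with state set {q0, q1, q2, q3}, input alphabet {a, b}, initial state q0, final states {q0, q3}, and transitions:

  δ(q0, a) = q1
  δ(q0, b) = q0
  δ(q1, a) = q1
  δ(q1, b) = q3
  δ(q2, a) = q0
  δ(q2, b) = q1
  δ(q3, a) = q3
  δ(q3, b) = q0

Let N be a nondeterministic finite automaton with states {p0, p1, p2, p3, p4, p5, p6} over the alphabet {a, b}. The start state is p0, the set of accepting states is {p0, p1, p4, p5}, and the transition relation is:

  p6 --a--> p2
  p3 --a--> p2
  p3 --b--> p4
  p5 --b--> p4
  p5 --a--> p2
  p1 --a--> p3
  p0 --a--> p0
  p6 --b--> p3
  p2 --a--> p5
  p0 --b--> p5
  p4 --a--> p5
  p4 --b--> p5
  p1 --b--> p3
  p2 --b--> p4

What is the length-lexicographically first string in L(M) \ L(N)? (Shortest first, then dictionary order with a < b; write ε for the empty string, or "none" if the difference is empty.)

aba

The string aba is accepted by M but not by N.
No shorter string lies in the difference, and aba is the lexicographically first length-3 string in L(M) \ L(N).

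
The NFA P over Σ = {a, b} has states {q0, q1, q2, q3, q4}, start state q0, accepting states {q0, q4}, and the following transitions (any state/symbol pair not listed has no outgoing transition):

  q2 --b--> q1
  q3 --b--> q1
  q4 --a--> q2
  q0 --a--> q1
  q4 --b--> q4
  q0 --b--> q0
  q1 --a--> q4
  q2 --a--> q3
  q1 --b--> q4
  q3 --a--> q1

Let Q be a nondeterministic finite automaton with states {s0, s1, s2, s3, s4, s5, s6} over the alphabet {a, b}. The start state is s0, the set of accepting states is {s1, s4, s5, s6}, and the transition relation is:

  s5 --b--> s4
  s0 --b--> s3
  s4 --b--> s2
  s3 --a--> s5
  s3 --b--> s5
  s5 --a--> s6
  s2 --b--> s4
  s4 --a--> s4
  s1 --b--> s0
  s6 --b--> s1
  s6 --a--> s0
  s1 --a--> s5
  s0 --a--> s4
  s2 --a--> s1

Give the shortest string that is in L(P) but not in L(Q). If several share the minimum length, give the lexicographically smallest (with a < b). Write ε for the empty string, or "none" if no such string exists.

The empty string ε is accepted by P but not by Q.
Since ε is the unique shortest string, it is the required witness.

ε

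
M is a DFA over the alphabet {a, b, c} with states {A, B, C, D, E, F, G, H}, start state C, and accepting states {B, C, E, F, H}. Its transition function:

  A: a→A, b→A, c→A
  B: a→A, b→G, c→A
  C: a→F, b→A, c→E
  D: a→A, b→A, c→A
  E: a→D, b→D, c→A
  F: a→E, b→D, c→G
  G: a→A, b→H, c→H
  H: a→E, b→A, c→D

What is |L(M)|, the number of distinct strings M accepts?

8

The useful subgraph on states {C, E, F, G, H} is acyclic, so L(M) is finite; the longest accepting path visits 5 useful states, giving maximum string length 4.
Counting accepting paths from C by length: 1 of length 0, 2 of length 1, 1 of length 2, 2 of length 3, 2 of length 4. Total 8.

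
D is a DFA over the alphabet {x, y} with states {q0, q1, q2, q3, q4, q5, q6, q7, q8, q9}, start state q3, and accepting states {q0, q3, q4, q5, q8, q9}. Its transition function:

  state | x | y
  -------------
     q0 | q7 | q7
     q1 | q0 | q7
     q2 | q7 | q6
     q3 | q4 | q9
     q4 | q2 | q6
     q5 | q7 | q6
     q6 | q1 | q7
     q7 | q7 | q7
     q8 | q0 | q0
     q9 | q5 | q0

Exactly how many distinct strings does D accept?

The useful subgraph on states {q0, q1, q2, q3, q4, q5, q6, q9} is acyclic, so L(D) is finite; the longest accepting path visits 6 useful states, giving maximum string length 5.
Counting accepting paths from q3 by length: 1 of length 0, 2 of length 1, 2 of length 2, 1 of length 4, 2 of length 5. Total 8.

8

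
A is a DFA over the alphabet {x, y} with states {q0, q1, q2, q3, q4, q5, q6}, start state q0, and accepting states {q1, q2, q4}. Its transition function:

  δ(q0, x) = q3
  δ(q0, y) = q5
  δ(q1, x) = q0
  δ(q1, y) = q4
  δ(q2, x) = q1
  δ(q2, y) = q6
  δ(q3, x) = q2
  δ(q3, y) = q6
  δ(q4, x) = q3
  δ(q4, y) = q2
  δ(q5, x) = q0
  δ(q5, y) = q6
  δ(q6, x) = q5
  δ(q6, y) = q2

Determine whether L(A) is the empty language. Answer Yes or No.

No

The string xx is accepted: the run q0 → q3 → q2 ends in the accepting state q2.
Since at least one string is accepted, L(A) is not empty.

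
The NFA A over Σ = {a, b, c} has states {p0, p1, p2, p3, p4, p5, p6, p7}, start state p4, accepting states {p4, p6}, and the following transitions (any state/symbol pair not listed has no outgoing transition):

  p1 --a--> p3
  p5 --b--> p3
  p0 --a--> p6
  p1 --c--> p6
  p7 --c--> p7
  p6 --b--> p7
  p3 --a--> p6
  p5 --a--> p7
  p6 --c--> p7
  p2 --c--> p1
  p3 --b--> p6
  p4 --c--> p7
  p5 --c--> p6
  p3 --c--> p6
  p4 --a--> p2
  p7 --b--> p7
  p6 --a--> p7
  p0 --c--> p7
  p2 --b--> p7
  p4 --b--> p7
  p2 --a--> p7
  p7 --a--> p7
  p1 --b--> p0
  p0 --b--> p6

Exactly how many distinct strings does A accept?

7

The useful subgraph on states {p0, p1, p2, p3, p4, p6} is acyclic, so L(A) is finite; the longest accepting path visits 5 useful states, giving maximum string length 4.
Counting accepting paths from p4 by length: 1 of length 0, 1 of length 3, 5 of length 4. Total 7.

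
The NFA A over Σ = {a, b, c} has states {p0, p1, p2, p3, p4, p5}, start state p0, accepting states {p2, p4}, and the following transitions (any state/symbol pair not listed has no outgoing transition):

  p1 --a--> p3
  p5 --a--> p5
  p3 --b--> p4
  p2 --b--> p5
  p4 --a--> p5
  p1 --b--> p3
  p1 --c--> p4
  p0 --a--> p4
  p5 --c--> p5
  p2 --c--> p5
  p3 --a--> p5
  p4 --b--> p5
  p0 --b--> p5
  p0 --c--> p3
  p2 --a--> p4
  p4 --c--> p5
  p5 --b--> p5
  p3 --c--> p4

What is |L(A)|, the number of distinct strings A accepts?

3

The useful subgraph on states {p0, p3, p4} is acyclic, so L(A) is finite; the longest accepting path visits 3 useful states, giving maximum string length 2.
Counting accepting paths from p0 by length: 1 of length 1, 2 of length 2. Total 3.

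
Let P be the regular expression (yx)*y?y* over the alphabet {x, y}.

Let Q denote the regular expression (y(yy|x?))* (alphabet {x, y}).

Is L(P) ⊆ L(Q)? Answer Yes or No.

Yes

Converting the expression P to a DFA (subset construction, then merging equivalent states) gives the minimal DFA with states {p0, p1, p2, p3}, start state p0, accepting states {p0, p2, p3} and transitions p0: x→p1, y→p2; p1: x→p1, y→p1; p2: x→p0, y→p3; p3: x→p1, y→p3.
Converting the expression Q to a DFA (subset construction, then merging equivalent states) gives the minimal DFA with states {q0, q1, q2}, start state q0, accepting states {q0, q2} and transitions q0: x→q1, y→q2; q1: x→q1, y→q1; q2: x→q0, y→q2.
Exploring the product automaton P × Q from the start pair (p0, q0), following both machines on each input symbol, reaches 6 state pairs: (p0, q0), (p1, q1), (p2, q2), (p3, q2), (p1, q0), (p1, q2).
P accepts in {p0, p2, p3} and Q accepts in {q0, q2}. The reachable pairs whose P-component is accepting are (p0, q0), (p2, q2), (p3, q2); in each of them the Q-component is accepting too, so the product for L(P) \ L(Q) (P-component accepting, Q-component rejecting) has no reachable accepting pair and the difference is empty.
Hence every string in L(P) is also in L(Q).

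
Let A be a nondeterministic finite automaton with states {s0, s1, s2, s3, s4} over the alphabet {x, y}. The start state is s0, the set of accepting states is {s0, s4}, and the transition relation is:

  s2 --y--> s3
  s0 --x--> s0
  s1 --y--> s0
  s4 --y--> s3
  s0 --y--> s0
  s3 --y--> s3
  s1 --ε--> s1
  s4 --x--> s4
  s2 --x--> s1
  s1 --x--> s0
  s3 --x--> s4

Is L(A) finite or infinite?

infinite

State s0 is reachable from the start and can reach an accepting state, and it lies on the cycle s0 → s0.
Traversing that cycle any number of times yields accepted strings of unbounded length, so the language is infinite.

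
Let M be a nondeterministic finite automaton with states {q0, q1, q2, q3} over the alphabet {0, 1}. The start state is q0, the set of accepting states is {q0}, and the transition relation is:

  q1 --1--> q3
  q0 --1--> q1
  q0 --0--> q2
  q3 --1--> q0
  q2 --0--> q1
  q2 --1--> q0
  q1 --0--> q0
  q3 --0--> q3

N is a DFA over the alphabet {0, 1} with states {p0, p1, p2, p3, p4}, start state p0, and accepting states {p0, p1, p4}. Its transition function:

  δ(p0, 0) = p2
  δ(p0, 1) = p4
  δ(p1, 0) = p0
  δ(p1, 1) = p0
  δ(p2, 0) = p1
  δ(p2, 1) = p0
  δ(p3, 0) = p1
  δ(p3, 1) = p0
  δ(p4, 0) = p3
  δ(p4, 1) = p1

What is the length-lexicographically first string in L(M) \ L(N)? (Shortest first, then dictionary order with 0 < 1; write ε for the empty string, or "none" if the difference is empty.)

The string 10 is accepted by M but not by N.
No shorter string lies in the difference, and 10 is the lexicographically first length-2 string in L(M) \ L(N).

10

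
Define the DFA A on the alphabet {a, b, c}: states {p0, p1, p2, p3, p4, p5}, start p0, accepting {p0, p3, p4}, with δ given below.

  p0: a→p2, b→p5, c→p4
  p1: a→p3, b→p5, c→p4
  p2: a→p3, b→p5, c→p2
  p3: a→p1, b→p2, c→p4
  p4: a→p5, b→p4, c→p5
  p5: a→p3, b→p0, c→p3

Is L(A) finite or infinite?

infinite

State p2 is reachable from the start and can reach an accepting state, and it lies on the cycle p2 → p2.
Traversing that cycle any number of times yields accepted strings of unbounded length, so the language is infinite.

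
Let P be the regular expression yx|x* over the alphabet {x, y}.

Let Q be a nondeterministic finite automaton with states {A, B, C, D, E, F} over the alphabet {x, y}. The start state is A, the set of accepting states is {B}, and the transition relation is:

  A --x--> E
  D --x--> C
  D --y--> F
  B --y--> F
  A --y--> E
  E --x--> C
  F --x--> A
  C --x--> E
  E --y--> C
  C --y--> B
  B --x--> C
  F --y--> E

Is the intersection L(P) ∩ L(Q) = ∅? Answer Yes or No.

Yes

Converting the expression P to a DFA (subset construction, then merging equivalent states) gives the minimal DFA with states {p0, p1, p2, p3, p4}, start state p0, accepting states {p0, p1, p4} and transitions p0: x→p1, y→p2; p1: x→p1, y→p3; p2: x→p4, y→p3; p3: x→p3, y→p3; p4: x→p3, y→p3.
Exploring the product automaton P × Q from the start pair (p0, A), following both machines on each input symbol, reaches 10 state pairs: (p0, A), (p1, E), (p2, E), (p1, C), (p3, C), (p4, C), (p3, B), (p3, E), (p3, F), (p3, A).
P accepts in {p0, p1, p4} and Q accepts in {B}; no reachable pair has both components accepting, so no string drives both machines to acceptance simultaneously and L(P) ∩ L(Q) = ∅.
So no string is accepted by both, and the intersection is empty.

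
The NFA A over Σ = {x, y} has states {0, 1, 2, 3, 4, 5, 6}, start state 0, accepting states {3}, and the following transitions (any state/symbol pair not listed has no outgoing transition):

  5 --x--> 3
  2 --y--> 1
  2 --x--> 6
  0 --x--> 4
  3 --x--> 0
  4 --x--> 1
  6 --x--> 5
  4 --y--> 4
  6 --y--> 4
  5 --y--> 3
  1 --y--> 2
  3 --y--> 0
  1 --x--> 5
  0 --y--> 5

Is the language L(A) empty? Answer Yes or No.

No

The string yx is accepted: the run 0 → 5 → 3 ends in the accepting state 3.
Since at least one string is accepted, L(A) is not empty.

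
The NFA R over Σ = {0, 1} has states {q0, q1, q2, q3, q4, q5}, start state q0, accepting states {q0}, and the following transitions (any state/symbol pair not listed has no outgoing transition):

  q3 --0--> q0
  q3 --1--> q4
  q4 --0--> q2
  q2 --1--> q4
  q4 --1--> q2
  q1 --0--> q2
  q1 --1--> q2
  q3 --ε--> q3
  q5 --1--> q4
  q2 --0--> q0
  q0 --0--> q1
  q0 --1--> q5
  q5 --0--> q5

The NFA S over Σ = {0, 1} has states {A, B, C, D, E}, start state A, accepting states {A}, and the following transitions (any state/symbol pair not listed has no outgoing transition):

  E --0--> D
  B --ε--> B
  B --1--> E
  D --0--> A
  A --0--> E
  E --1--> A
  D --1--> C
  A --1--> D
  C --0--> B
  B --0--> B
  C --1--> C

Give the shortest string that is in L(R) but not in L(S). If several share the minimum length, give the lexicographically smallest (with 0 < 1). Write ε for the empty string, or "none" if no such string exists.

010

The string 010 is accepted by R but not by S.
No shorter string lies in the difference, and 010 is the lexicographically first length-3 string in L(R) \ L(S).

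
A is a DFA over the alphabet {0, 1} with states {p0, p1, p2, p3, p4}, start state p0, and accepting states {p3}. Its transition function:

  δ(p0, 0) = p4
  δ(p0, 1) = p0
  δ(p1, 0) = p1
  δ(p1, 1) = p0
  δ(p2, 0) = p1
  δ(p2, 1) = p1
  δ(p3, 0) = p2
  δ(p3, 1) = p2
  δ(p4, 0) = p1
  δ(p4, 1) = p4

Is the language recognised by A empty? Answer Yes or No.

The states reachable from the start state are {p0, p1, p4}.
None of the accepting states {p3} is reachable, so no string is accepted and L(A) = ∅.

Yes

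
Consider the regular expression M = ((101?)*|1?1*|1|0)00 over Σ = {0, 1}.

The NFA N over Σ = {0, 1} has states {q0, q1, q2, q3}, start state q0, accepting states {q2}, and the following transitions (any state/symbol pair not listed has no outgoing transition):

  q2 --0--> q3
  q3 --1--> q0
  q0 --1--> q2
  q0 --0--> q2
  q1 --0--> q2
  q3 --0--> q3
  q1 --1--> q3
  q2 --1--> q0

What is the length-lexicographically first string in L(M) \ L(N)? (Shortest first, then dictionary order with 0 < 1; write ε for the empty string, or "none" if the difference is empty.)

00

The string 00 is accepted by M but not by N.
No shorter string lies in the difference, and 00 is the lexicographically first length-2 string in L(M) \ L(N).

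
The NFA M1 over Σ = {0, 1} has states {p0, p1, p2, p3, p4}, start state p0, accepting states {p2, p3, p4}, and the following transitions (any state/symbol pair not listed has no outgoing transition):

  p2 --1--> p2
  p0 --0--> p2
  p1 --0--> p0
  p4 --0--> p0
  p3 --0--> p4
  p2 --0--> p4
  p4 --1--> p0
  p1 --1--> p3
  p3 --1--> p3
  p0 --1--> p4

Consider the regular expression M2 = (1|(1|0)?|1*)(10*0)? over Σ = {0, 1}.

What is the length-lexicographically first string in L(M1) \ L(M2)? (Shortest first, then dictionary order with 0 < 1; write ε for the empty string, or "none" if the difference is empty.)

00

The string 00 is accepted by M1 but not by M2.
No shorter string lies in the difference, and 00 is the lexicographically first length-2 string in L(M1) \ L(M2).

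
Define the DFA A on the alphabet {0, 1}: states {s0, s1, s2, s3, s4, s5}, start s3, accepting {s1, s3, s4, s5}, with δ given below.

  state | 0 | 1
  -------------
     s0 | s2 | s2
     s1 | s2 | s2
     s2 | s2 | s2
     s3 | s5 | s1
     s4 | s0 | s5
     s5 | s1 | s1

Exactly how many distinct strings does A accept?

5

The useful subgraph on states {s1, s3, s5} is acyclic, so L(A) is finite; the longest accepting path visits 3 useful states, giving maximum string length 2.
Counting accepting paths from s3 by length: 1 of length 0, 2 of length 1, 2 of length 2. Total 5.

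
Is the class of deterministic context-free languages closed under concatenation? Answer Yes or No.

Take L₁ = {ε, c} (finite, hence regular and DCFL) and L₂ = {c aⁿbⁿ : n≥0} ∪ {cc aⁿb²ⁿ : n≥0} (a DCFL: the number of leading c's tells the DPDA whether to pop one stack symbol per b or per two b's). Then L₁L₂ ∩ cca⁺b* = {cc aⁿbⁿ : n≥1} ∪ {cc aⁿb²ⁿ : n≥1}. If L₁L₂ were a DCFL, so would be this intersection with a regular set, and a DPDA for it started from its configuration after reading cc would accept {aⁿbⁿ : n≥1} ∪ {aⁿb²ⁿ : n≥1}, which no deterministic PDA accepts (a DPDA for it would have a single run on aⁿb²ⁿ, accepting after the prefix aⁿbⁿ and accepting again after n more b's; an ordinary PDA that simulates it on a's and b's and, at any moment when it is accepting, may switch to reading only a fresh letter d while feeding each d to the simulation as a b, would accept aⁱbʲdᵏ (k≥1) exactly when both aⁱbʲ and aⁱbʲ⁺ᵏ are in the language, i.e. its language intersected with the regular set a*b*d⁺ would be exactly {aⁿbⁿdⁿ : n≥1} — impossible, since context-free languages are closed under intersection with regular sets and {aⁿbⁿdⁿ} is not context-free). Hence L₁L₂ is not a DCFL.

No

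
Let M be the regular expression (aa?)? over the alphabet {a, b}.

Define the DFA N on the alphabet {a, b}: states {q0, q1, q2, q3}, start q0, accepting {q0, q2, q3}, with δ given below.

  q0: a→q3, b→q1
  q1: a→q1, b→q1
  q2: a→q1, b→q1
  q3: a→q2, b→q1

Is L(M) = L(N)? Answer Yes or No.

Yes

Converting the expression M to a DFA (subset construction, then merging equivalent states) gives the minimal DFA with states {m0, m1, m2, m3}, start state m0, accepting states {m0, m1, m3} and transitions m0: a→m1, b→m2; m1: a→m3, b→m2; m2: a→m2, b→m2; m3: a→m2, b→m2.
Exploring the product automaton M × N from the start pair (m0, q0), following both machines on each input symbol, reaches 4 state pairs: (m0, q0), (m1, q3), (m2, q1), (m3, q2).
M accepts in {m0, m1, m3} and N accepts in {q0, q2, q3}. In every reachable pair the two components are either both accepting — (m0, q0), (m1, q3), (m3, q2) — or both non-accepting, so no string is accepted by exactly one of the machines: L(M) \ L(N) and L(N) \ L(M) are both empty.
Hence every string is accepted by M iff it is accepted by N, and the two languages coincide.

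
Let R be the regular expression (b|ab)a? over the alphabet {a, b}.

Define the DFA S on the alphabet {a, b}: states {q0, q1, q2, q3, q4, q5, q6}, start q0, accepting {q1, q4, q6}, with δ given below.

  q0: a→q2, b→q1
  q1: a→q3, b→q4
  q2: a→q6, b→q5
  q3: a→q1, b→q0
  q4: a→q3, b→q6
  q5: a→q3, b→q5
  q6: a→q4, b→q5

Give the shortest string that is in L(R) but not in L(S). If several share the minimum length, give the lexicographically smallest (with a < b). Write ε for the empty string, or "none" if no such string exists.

The string ab is accepted by R but not by S.
No shorter string lies in the difference, and ab is the lexicographically first length-2 string in L(R) \ L(S).

ab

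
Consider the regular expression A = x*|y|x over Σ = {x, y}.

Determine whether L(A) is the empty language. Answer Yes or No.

No

The empty string ε matches the expression, so it belongs to L(A).
Since L(A) contains at least one string, it is not empty.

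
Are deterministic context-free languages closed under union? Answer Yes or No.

No

{aⁿbⁿ : n≥0} and {aⁿb²ⁿ : n≥0} are each accepted by a deterministic PDA (push the a's; pop one per b, respectively one per two b's), but their union U is not. Suppose a DPDA M accepted U. Being deterministic, M has a single run on aⁿb²ⁿ, and since aⁿbⁿ ∈ U that run passes through an accepting configuration right after consuming the prefix aⁿbⁿ and then goes on to accept again after n more b's. Build an ordinary (nondeterministic) PDA M′ that simulates M on a's and b's and, at any moment when M is in an accepting state, may switch to a second mode in which it reads only c's, feeding each c to M as a b; M′ accepts when M does. Then M′ accepts aⁱbʲcᵏ (k≥1) exactly when both aⁱbʲ ∈ U and aⁱbʲ⁺ᵏ ∈ U, and checking the four cases (i=j or j=2i, combined with j+k=i or j+k=2i) leaves only i=j=k: so L(M′) ∩ a*b*c⁺ = {aⁿbⁿcⁿ : n≥1} would be context-free, which it is not (pumping lemma) — contradiction. (The union is an unambiguous CFL; it is determinism, not unambiguity, that fails.)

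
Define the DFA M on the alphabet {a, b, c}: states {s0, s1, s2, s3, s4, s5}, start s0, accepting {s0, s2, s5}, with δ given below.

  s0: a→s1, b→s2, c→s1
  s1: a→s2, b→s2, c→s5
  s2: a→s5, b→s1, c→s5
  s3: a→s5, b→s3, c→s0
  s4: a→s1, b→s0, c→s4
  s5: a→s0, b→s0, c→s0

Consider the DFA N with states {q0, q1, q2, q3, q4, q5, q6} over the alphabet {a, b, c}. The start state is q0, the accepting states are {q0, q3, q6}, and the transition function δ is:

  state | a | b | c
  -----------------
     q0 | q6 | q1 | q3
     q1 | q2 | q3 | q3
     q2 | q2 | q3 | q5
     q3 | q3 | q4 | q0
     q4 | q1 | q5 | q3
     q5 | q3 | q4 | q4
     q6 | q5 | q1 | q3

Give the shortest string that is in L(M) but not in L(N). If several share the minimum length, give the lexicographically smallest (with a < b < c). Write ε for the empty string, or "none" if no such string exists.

The string b is accepted by M but not by N.
No shorter string lies in the difference, and b is the lexicographically first length-1 string in L(M) \ L(N).

b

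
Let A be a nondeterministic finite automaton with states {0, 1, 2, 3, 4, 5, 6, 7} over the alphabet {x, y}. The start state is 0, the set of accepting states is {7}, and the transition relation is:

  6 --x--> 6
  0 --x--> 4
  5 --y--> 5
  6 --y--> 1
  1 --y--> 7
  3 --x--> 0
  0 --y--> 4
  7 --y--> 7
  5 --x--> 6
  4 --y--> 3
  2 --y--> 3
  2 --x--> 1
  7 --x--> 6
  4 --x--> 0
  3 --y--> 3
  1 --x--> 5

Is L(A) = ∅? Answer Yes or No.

The states reachable from the start state are {0, 3, 4}.
None of the accepting states {7} is reachable, so no string is accepted and L(A) = ∅.

Yes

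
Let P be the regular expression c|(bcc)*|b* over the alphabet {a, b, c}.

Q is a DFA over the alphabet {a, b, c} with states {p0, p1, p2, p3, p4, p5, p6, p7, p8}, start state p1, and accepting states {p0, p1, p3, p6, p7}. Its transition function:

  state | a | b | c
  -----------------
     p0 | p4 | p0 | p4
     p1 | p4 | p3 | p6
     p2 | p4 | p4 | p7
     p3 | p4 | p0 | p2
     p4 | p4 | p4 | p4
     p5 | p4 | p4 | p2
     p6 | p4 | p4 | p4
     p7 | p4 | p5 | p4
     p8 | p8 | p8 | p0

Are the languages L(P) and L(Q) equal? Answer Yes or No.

Yes

Converting the expression P to a DFA (subset construction, then merging equivalent states) gives the minimal DFA with states {r0, r1, r2, r3, r4, r5, r6, r7}, start state r0, accepting states {r0, r2, r3, r4, r6} and transitions r0: a→r1, b→r2, c→r3; r1: a→r1, b→r1, c→r1; r2: a→r1, b→r4, c→r5; r3: a→r1, b→r1, c→r1; r4: a→r1, b→r4, c→r1; r5: a→r1, b→r1, c→r6; r6: a→r1, b→r7, c→r1; r7: a→r1, b→r1, c→r5.
Exploring the product automaton P × Q from the start pair (r0, p1), following both machines on each input symbol, reaches 8 state pairs: (r0, p1), (r1, p4), (r2, p3), (r3, p6), (r4, p0), (r5, p2), (r6, p7), (r7, p5).
P accepts in {r0, r2, r3, r4, r6} and Q accepts in {p0, p1, p3, p6, p7}. In every reachable pair the two components are either both accepting — (r0, p1), (r2, p3), (r3, p6), (r4, p0), (r6, p7) — or both non-accepting, so no string is accepted by exactly one of the machines: L(P) \ L(Q) and L(Q) \ L(P) are both empty.
Hence every string is accepted by P iff it is accepted by Q, and the two languages coincide.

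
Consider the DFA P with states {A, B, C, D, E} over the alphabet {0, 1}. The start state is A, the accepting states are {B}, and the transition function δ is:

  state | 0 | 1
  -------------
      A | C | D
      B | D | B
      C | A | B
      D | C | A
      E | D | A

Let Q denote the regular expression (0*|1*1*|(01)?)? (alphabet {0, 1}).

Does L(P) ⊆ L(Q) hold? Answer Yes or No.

The string 011 is in L(P) but not in L(Q).
So L(P) ⊄ L(Q).

No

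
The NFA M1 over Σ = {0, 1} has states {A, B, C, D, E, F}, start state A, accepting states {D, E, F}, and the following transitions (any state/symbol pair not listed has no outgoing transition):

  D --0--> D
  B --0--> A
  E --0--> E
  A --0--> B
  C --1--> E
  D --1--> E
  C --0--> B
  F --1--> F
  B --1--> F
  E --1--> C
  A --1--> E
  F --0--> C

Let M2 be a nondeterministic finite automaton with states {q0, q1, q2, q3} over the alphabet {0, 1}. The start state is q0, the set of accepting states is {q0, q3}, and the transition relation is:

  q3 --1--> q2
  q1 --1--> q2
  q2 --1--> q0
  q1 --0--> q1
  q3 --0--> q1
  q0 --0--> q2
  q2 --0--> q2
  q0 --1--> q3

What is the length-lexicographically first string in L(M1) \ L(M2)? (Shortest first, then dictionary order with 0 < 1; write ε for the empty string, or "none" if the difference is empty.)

The string 10 is accepted by M1 but not by M2.
No shorter string lies in the difference, and 10 is the lexicographically first length-2 string in L(M1) \ L(M2).

10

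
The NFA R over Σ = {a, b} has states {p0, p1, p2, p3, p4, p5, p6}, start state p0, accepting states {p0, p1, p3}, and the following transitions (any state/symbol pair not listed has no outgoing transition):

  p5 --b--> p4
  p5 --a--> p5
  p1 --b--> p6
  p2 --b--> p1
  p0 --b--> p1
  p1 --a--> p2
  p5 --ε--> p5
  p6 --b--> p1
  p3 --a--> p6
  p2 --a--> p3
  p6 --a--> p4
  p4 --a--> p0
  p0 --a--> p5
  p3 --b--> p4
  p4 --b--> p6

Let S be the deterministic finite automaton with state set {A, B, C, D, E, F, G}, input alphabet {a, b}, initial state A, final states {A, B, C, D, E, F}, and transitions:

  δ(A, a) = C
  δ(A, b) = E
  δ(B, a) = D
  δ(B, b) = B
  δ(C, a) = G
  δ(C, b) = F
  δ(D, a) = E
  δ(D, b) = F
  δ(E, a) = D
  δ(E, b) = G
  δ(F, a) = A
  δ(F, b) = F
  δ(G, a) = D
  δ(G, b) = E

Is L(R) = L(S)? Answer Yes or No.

No

The string bbaab is accepted by R but rejected by S.
So L(R) ≠ L(S).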